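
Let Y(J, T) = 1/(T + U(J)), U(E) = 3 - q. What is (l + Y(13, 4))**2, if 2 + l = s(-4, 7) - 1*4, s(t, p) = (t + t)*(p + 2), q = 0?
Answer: 297025/49 ≈ 6061.7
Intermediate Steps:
s(t, p) = 2*t*(2 + p) (s(t, p) = (2*t)*(2 + p) = 2*t*(2 + p))
U(E) = 3 (U(E) = 3 - 1*0 = 3 + 0 = 3)
Y(J, T) = 1/(3 + T) (Y(J, T) = 1/(T + 3) = 1/(3 + T))
l = -78 (l = -2 + (2*(-4)*(2 + 7) - 1*4) = -2 + (2*(-4)*9 - 4) = -2 + (-72 - 4) = -2 - 76 = -78)
(l + Y(13, 4))**2 = (-78 + 1/(3 + 4))**2 = (-78 + 1/7)**2 = (-545/7)**2 = 297025/49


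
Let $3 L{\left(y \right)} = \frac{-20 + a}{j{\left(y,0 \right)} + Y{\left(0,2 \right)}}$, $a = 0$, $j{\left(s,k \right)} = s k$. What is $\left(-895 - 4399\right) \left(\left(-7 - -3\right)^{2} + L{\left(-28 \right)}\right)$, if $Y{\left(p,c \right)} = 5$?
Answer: $- \frac{232936}{3} \approx -77645.0$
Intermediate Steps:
$j{\left(s,k \right)} = k s$
$L{\left(y \right)} = - \frac{4}{3}$ ($L{\left(y \right)} = \frac{\left(-20 + 0\right) \frac{1}{0 y + 5}}{3} = \frac{\left(-20\right) \frac{1}{0 + 5}}{3} = \frac{\left(-20\right) \frac{1}{5}}{3} = \frac{1}{3} \left(-4\right) = - \frac{4}{3}$)
$\left(-895 - 4399\right) \left(\left(-7 - -3\right)^{2} + L{\left(-28 \right)}\right) = \left(-895 - 4399\right) \left(\left(-7 - -3\right)^{2} - \frac{4}{3}\right) = - 5294 \left(\left(-7 + \left(-11 + 14\right)\right)^{2} - \frac{4}{3}\right) = - 5294 \left(\left(-7 + 3\right)^{2} - \frac{4}{3}\right) = - 5294 \left(\left(-4\right)^{2} - \frac{4}{3}\right) = - 5294 \left(16 - \frac{4}{3}\right) = \left(-5294\right) \frac{44}{3} = - \frac{232936}{3}$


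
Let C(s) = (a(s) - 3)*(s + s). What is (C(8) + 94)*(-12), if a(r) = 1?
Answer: -744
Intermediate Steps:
C(s) = -4*s (C(s) = (1 - 3)*(s + s) = -4*s)
(C(8) + 94)*(-12) = (-4*8 + 94)*(-12) = (-32 + 94)*(-12) = 62*(-12) = -744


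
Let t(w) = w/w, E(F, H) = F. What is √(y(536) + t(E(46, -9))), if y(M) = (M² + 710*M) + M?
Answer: √668393 ≈ 817.55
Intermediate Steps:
y(M) = M² + 711*M
t(w) = 1
√(y(536) + t(E(46, -9))) = √(536*(711 + 536) + 1) = √(536*1247 + 1) = √(668392 + 1) = √668393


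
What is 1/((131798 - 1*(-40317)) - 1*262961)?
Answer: -1/90846 ≈ -1.1008e-5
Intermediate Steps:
1/((131798 - 1*(-40317)) - 1*262961) = 1/((131798 + 40317) - 262961) = 1/(172115 - 262961) = 1/(-90846) = -1/90846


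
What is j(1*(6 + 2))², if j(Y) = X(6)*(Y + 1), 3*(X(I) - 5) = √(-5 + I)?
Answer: 2304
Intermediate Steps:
X(I) = 5 + √(-5 + I)/3
j(Y) = 16/3 + 16*Y/3 (j(Y) = (5 + √(-5 + 6)/3)*(Y + 1) = (5 + √1/3)*(1 + Y) = (5 + (⅓)*1)*(1 + Y) = (5 + ⅓)*(1 + Y) = 16*(1 + Y)/3 = 16/3 + 16*Y/3)
j(1*(6 + 2))² = (16/3 + 16*(1*(6 + 2))/3)² = (16/3 + 16*(1*8)/3)² = (16/3 + (16/3)*8)² = (16/3 + 128/3)² = 48² = 2304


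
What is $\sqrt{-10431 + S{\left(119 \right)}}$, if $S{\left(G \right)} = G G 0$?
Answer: $3 i \sqrt{1159} \approx 102.13 i$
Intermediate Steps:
$S{\left(G \right)} = 0$ ($S{\left(G \right)} = G^{2} \cdot 0 = 0$)
$\sqrt{-10431 + S{\left(119 \right)}} = \sqrt{-10431 + 0} = \sqrt{-10431} = 3 i \sqrt{1159}$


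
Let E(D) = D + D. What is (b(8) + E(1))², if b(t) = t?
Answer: 100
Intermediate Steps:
E(D) = 2*D
(b(8) + E(1))² = (8 + 2*1)² = (8 + 2)² = 10² = 100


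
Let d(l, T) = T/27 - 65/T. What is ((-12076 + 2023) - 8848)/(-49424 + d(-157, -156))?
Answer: 680436/1779457 ≈ 0.38238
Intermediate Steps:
d(l, T) = -65/T + T/27 (d(l, T) = T*(1/27) - 65/T = T/27 - 65/T = -65/T + T/27)
((-12076 + 2023) - 8848)/(-49424 + d(-157, -156)) = ((-12076 + 2023) - 8848)/(-49424 + (-65/(-156) + (1/27)*(-156))) = (-10053 - 8848)/(-49424 + (-65*(-1/156) - 52/9)) = -18901/(-49424 + (5/12 - 52/9)) = -18901/(-49424 - 193/36) = -18901/(-1779457/36) = -18901*(-36/1779457) = 680436/1779457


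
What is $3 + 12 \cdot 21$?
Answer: $255$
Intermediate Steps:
$3 + 12 \cdot 21 = 3 + 252 = 255$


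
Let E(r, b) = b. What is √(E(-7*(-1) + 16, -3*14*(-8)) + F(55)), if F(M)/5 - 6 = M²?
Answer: √15491 ≈ 124.46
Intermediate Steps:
F(M) = 30 + 5*M²
√(E(-7*(-1) + 16, -3*14*(-8)) + F(55)) = √(-3*14*(-8) + (30 + 5*55²)) = √(-42*(-8) + (30 + 5*3025)) = √(336 + (30 + 15125)) = √(336 + 15155) = √15491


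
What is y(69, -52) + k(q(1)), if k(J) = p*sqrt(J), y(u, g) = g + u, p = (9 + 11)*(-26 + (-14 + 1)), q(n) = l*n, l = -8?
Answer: 17 - 1560*I*sqrt(2) ≈ 17.0 - 2206.2*I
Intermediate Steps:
q(n) = -8*n
p = -780 (p = 20*(-26 - 13) = 20*(-39) = -780)
k(J) = -780*sqrt(J)
y(69, -52) + k(q(1)) = (-52 + 69) - 780*2*I*sqrt(2) = 17 - 1560*I*sqrt(2)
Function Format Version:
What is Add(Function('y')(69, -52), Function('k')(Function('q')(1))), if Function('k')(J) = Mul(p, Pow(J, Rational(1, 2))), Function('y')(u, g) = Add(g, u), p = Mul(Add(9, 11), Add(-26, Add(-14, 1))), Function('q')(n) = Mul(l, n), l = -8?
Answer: Add(17, Mul(-1560, I, Pow(2, Rational(1, 2)))) ≈ Add(17.000, Mul(-2206.2, I))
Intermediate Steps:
Function('q')(n) = Mul(-8, n)
p = -780 (p = Mul(20, Add(-26, -13)) = Mul(20, -39) = -780)
Function('k')(J) = Mul(-780, Pow(J, Rational(1, 2)))
Add(Function('y')(69, -52), Function('k')(Function('q')(1))) = Add(Add(-52, 69), Mul(-780, Pow(Mul(-8, 1), Rational(1, 2)))) = Add(17, Mul(-780, Pow(-8, Rational(1, 2)))) = Add(17, Mul(-780, Mul(2, I, Pow(2, Rational(1, 2))))) = Add(17, Mul(-1560, I, Pow(2, Rational(1, 2))))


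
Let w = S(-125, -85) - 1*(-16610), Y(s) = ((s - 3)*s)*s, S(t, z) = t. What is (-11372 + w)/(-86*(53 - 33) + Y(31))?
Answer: 5113/25188 ≈ 0.20299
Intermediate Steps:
Y(s) = s**2*(-3 + s) (Y(s) = ((-3 + s)*s)*s = (s*(-3 + s))*s = s**2*(-3 + s))
w = 16485 (w = -125 - 1*(-16610) = -125 + 16610 = 16485)
(-11372 + w)/(-86*(53 - 33) + Y(31)) = (-11372 + 16485)/(-86*(53 - 33) + 31**2*(-3 + 31)) = 5113/(-86*20 + 961*28) = 5113/(-1720 + 26908) = 5113/25188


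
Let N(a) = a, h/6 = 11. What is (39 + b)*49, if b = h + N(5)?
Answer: 5390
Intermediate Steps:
h = 66 (h = 6*11 = 66)
b = 71 (b = 66 + 5 = 71)
(39 + b)*49 = (39 + 71)*49 = 110*49 = 5390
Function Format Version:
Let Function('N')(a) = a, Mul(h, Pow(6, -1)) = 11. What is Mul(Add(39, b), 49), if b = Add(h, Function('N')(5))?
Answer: 5390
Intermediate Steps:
h = 66 (h = Mul(6, 11) = 66)
b = 71 (b = Add(66, 5) = 71)
Mul(Add(39, b), 49) = Mul(Add(39, 71), 49) = Mul(110, 49) = 5390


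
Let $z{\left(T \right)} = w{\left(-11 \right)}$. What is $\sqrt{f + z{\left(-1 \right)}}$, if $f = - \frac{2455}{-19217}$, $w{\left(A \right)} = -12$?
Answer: $\frac{i \sqrt{4384339333}}{19217} \approx 3.4456 i$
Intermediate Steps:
$z{\left(T \right)} = -12$
$f = \frac{2455}{19217}$ ($f = \left(-2455\right) \left(- \frac{1}{19217}\right) = \frac{2455}{19217} \approx 0.12775$)
$\sqrt{f + z{\left(-1 \right)}} = \sqrt{\frac{2455}{19217} - 12} = \sqrt{- \frac{228149}{19217}} = \frac{i \sqrt{4384339333}}{19217}$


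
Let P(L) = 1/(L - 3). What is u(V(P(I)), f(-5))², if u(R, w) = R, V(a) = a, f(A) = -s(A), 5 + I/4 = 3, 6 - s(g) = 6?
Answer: 1/121 ≈ 0.0082645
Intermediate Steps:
s(g) = 0 (s(g) = 6 - 1*6 = 6 - 6 = 0)
I = -8 (I = -20 + 4*3 = -20 + 12 = -8)
P(L) = 1/(-3 + L)
f(A) = 0 (f(A) = -1*0 = 0)
u(V(P(I)), f(-5))² = (1/(-3 - 8))² = (1/(-11))² = (-1/11)² = 1/121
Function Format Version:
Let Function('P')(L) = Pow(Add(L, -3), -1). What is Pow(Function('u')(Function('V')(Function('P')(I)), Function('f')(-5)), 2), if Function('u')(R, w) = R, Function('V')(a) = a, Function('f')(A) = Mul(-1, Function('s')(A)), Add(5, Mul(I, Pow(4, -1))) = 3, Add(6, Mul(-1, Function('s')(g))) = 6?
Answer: Rational(1, 121) ≈ 0.0082645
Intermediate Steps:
Function('s')(g) = 0 (Function('s')(g) = Add(6, Mul(-1, 6)) = Add(6, -6) = 0)
I = -8 (I = Add(-20, Mul(4, 3)) = Add(-20, 12) = -8)
Function('P')(L) = Pow(Add(-3, L), -1)
Function('f')(A) = 0 (Function('f')(A) = Mul(-1, 0) = 0)
Pow(Function('u')(Function('V')(Function('P')(I)), Function('f')(-5)), 2) = Pow(Pow(Add(-3, -8), -1), 2) = Pow(Pow(-11, -1), 2) = Pow(Rational(-1, 11), 2) = Rational(1, 121)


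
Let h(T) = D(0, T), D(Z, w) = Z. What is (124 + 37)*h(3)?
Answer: 0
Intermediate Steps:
h(T) = 0
(124 + 37)*h(3) = (124 + 37)*0 = 161*0 = 0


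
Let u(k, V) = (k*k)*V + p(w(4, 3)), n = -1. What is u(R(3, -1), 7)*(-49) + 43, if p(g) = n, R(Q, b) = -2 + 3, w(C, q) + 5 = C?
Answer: -251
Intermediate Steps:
w(C, q) = -5 + C
R(Q, b) = 1
p(g) = -1
u(k, V) = -1 + V*k² (u(k, V) = (k*k)*V - 1 = k²*V - 1 = V*k² - 1 = -1 + V*k²)
u(R(3, -1), 7)*(-49) + 43 = (-1 + 7*1²)*(-49) + 43 = (-1 + 7*1)*(-49) + 43 = (-1 + 7)*(-49) + 43 = 6*(-49) + 43 = -294 + 43 = -251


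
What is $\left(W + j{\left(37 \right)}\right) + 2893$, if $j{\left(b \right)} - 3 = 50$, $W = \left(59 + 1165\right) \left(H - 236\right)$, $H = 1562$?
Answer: $1625970$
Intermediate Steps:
$W = 1623024$ ($W = \left(59 + 1165\right) \left(1562 - 236\right) = 1224 \cdot 1326 = 1623024$)
$j{\left(b \right)} = 53$ ($j{\left(b \right)} = 3 + 50 = 53$)
$\left(W + j{\left(37 \right)}\right) + 2893 = \left(1623024 + 53\right) + 2893 = 1623077 + 2893 = 1625970$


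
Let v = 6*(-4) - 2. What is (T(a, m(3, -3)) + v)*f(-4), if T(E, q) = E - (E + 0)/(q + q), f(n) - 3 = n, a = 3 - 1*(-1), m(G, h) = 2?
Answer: 23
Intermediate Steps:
a = 4 (a = 3 + 1 = 4)
f(n) = 3 + n
v = -26 (v = -24 - 2 = -26)
T(E, q) = E - E/(2*q)
(T(a, m(3, -3)) + v)*f(-4) = ((4 - 1/2*4/2) - 26)*(3 - 4) = ((4 - 1/2*4*1/2) - 26)*(-1) = ((4 - 1) - 26)*(-1) = (3 - 26)*(-1) = -23*(-1) = 23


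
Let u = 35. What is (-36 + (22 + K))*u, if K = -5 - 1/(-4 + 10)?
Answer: -4025/6 ≈ -670.83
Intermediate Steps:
K = -31/6 (K = -5 - 1/6 = -5 - 1*⅙ = -5 - ⅙ = -31/6 ≈ -5.1667)
(-36 + (22 + K))*u = (-36 + (22 - 31/6))*35 = (-36 + 101/6)*35 = -115/6*35 = -4025/6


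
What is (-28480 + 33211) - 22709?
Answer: -17978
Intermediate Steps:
(-28480 + 33211) - 22709 = 4731 - 22709 = -17978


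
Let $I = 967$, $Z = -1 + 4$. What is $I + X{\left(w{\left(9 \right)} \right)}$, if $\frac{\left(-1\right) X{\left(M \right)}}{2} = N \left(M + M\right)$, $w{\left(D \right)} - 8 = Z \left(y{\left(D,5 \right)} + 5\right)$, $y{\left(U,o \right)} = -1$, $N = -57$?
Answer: $5527$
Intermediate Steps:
$Z = 3$
$w{\left(D \right)} = 20$ ($w{\left(D \right)} = 8 + 3 \left(-1 + 5\right) = 8 + 3 \cdot 4 = 8 + 12 = 20$)
$X{\left(M \right)} = 228 M$ ($X{\left(M \right)} = - 2 \left(- 57 \left(M + M\right)\right) = - 2 \left(- 57 \cdot 2 M\right) = - 2 \left(- 114 M\right) = 228 M$)
$I + X{\left(w{\left(9 \right)} \right)} = 967 + 228 \cdot 20 = 967 + 4560 = 5527$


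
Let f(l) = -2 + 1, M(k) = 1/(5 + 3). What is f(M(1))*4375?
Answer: -4375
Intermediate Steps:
M(k) = ⅛ (M(k) = 1/8 = ⅛)
f(l) = -1
f(M(1))*4375 = -1*4375 = -4375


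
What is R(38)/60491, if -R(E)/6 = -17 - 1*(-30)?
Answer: -78/60491 ≈ -0.0012894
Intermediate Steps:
R(E) = -78 (R(E) = -6*(-17 - 1*(-30)) = -6*(-17 + 30) = -6*13 = -78)
R(38)/60491 = -78/60491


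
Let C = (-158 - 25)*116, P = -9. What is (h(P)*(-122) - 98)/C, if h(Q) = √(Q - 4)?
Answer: 49/10614 + I*√13/174 ≈ 0.0046165 + 0.020722*I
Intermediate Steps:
h(Q) = √(-4 + Q)
C = -21228 (C = -183*116 = -21228)
(h(P)*(-122) - 98)/C = (√(-4 - 9)*(-122) - 98)/(-21228) = (√(-13)*(-122) - 98)*(-1/21228) = ((I*√13)*(-122) - 98)*(-1/21228) = (-122*I*√13 - 98)*(-1/21228) = (-98 - 122*I*√13)*(-1/21228) = 49/10614 + I*√13/174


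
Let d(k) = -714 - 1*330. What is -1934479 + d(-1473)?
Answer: -1935523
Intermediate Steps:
d(k) = -1044 (d(k) = -714 - 330 = -1044)
-1934479 + d(-1473) = -1934479 - 1044 = -1935523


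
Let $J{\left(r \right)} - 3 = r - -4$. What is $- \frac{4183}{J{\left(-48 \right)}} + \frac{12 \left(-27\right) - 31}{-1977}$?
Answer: $\frac{8284346}{81057} \approx 102.2$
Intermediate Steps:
$J{\left(r \right)} = 7 + r$ ($J{\left(r \right)} = 3 + \left(r - -4\right) = 3 + \left(r + 4\right) = 3 + \left(4 + r\right) = 7 + r$)
$- \frac{4183}{J{\left(-48 \right)}} + \frac{12 \left(-27\right) - 31}{-1977} = - \frac{4183}{7 - 48} + \frac{12 \left(-27\right) - 31}{-1977} = - \frac{4183}{-41} + \left(-324 - 31\right) \left(- \frac{1}{1977}\right) = \left(-4183\right) \left(- \frac{1}{41}\right) - - \frac{355}{1977} = \frac{4183}{41} + \frac{355}{1977} = \frac{8284346}{81057}$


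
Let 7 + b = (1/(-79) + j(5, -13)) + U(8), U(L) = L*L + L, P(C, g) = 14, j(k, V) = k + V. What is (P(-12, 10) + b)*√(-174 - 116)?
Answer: 5608*I*√290/79 ≈ 1208.9*I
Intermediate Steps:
j(k, V) = V + k
U(L) = L + L² (U(L) = L² + L = L + L²)
b = 4502/79 (b = -7 + ((1/(-79) + (-13 + 5)) + 8*(1 + 8)) = -7 + ((-1/79 - 8) + 8*9) = -7 + (-633/79 + 72) = -7 + 5055/79 = 4502/79 ≈ 56.987)
(P(-12, 10) + b)*√(-174 - 116) = (14 + 4502/79)*√(-174 - 116) = 5608*√(-290)/79 = 5608*(I*√290)/79 = 5608*I*√290/79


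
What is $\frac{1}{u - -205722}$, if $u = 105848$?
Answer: $\frac{1}{311570} \approx 3.2096 \cdot 10^{-6}$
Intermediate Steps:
$\frac{1}{u - -205722} = \frac{1}{105848 - -205722} = \frac{1}{105848 + \left(-89123 + 294845\right)} = \frac{1}{105848 + 205722} = \frac{1}{311570}$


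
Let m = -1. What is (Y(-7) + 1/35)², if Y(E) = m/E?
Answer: 36/1225 ≈ 0.029388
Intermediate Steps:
Y(E) = -1/E
(Y(-7) + 1/35)² = (-1/(-7) + 1/35)² = (-1*(-⅐) + 1/35)² = (⅐ + 1/35)² = (6/35)² = 36/1225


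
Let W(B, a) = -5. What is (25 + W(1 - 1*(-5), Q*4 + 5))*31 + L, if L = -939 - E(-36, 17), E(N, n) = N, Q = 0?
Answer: -283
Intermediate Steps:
L = -903 (L = -939 - 1*(-36) = -939 + 36 = -903)
(25 + W(1 - 1*(-5), Q*4 + 5))*31 + L = (25 - 5)*31 - 903 = 20*31 - 903 = 620 - 903 = -283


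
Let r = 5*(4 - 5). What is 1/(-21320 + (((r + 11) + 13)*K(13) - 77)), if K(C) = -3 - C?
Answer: -1/21701 ≈ -4.6081e-5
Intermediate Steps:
r = -5 (r = 5*(-1) = -5)
1/(-21320 + (((r + 11) + 13)*K(13) - 77)) = 1/(-21320 + (((-5 + 11) + 13)*(-3 - 1*13) - 77)) = 1/(-21320 + ((6 + 13)*(-3 - 13) - 77)) = 1/(-21320 + (19*(-16) - 77)) = 1/(-21320 + (-304 - 77)) = 1/(-21320 - 381) = 1/(-21701) = -1/21701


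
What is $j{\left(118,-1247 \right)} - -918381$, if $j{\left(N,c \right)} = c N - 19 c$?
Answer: $794928$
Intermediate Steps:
$j{\left(N,c \right)} = - 19 c + N c$ ($j{\left(N,c \right)} = N c - 19 c = - 19 c + N c$)
$j{\left(118,-1247 \right)} - -918381 = - 1247 \left(-19 + 118\right) - -918381 = \left(-1247\right) 99 + 918381 = -123453 + 918381 = 794928$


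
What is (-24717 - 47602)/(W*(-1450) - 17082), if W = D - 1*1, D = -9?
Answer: 72319/2582 ≈ 28.009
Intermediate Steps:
W = -10 (W = -9 - 1*1 = -9 - 1 = -10)
(-24717 - 47602)/(W*(-1450) - 17082) = (-24717 - 47602)/(-10*(-1450) - 17082) = -72319/(14500 - 17082) = -72319/(-2582) = -72319*(-1/2582) = 72319/2582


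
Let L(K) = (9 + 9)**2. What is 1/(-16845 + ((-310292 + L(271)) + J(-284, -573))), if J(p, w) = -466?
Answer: -1/327279 ≈ -3.0555e-6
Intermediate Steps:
L(K) = 324 (L(K) = 18**2 = 324)
1/(-16845 + ((-310292 + L(271)) + J(-284, -573))) = 1/(-16845 + ((-310292 + 324) - 466)) = 1/(-16845 + (-309968 - 466)) = 1/(-16845 - 310434) = 1/(-327279) = -1/327279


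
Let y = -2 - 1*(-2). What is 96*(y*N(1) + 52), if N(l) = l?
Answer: 4992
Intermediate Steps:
y = 0 (y = -2 + 2 = 0)
96*(y*N(1) + 52) = 96*(0*1 + 52) = 96*(0 + 52) = 96*52 = 4992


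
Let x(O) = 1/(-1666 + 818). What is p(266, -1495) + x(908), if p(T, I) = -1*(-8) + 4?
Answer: 10175/848 ≈ 11.999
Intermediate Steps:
p(T, I) = 12 (p(T, I) = 8 + 4 = 12)
x(O) = -1/848 (x(O) = 1/(-848) = -1/848)
p(266, -1495) + x(908) = 12 - 1/848 = 10175/848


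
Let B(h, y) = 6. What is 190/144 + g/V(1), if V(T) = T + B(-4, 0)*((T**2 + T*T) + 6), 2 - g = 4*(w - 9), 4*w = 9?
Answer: 6743/3528 ≈ 1.9113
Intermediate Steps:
w = 9/4 (w = (1/4)*9 = 9/4 ≈ 2.2500)
g = 29 (g = 2 - 4*(9/4 - 9) = 2 - 4*(-27)/4 = 2 - 1*(-27) = 2 + 27 = 29)
V(T) = 36 + T + 12*T**2 (V(T) = T + 6*((T**2 + T*T) + 6) = T + 6*((T**2 + T**2) + 6) = T + 6*(2*T**2 + 6) = T + 6*(6 + 2*T**2) = T + (36 + 12*T**2) = 36 + T + 12*T**2)
190/144 + g/V(1) = 190/144 + 29/(36 + 1 + 12*1**2) = 190*(1/144) + 29/(36 + 1 + 12*1) = 95/72 + 29/(36 + 1 + 12) = 95/72 + 29/49 = 6743/3528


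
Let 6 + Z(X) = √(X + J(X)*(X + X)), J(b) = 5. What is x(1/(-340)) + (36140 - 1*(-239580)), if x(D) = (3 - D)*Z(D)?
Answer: 46869337/170 + 1021*I*√935/57800 ≈ 2.757e+5 + 0.54014*I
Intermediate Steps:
Z(X) = -6 + √11*√X (Z(X) = -6 + √(X + 5*(X + X)) = -6 + √(X + 5*(2*X)) = -6 + √(X + 10*X) = -6 + √(11*X) = -6 + √11*√X)
x(D) = (-6 + √11*√D)*(3 - D) (x(D) = (3 - D)*(-6 + √11*√D) = (-6 + √11*√D)*(3 - D))
x(1/(-340)) + (36140 - 1*(-239580)) = -(-6 + √11*√(1/(-340)))*(-3 + 1/(-340)) + (36140 - 1*(-239580)) = -(-6 + √11*√(-1/340))*(-3 - 1/340) + (36140 + 239580) = -1*(-6 + √11*(I*√85/170))*(-1021/340) + 275720 = -1*(-6 + I*√935/170)*(-1021/340) + 275720 = (-3063/170 + 1021*I*√935/57800) + 275720 = 46869337/170 + 1021*I*√935/57800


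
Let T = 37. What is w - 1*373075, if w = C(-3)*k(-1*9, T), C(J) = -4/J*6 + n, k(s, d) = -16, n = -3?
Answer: -373155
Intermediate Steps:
C(J) = -3 - 24/J (C(J) = -4/J*6 - 3 = -24/J - 3 = -3 - 24/J)
w = -80 (w = (-3 - 24/(-3))*(-16) = (-3 - 24*(-⅓))*(-16) = (-3 + 8)*(-16) = 5*(-16) = -80)
w - 1*373075 = -80 - 1*373075 = -80 - 373075 = -373155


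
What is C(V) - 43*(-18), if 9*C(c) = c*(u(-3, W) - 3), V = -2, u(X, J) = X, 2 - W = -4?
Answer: 2326/3 ≈ 775.33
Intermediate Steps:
W = 6 (W = 2 - 1*(-4) = 2 + 4 = 6)
C(c) = -2*c/3 (C(c) = (c*(-3 - 3))/9 = (c*(-6))/9 = (-6*c)/9 = -2*c/3)
C(V) - 43*(-18) = -⅔*(-2) - 43*(-18) = 4/3 + 774 = 2326/3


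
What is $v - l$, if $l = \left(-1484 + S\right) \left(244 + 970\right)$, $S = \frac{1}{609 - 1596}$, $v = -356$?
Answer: $\frac{1777805354}{987} \approx 1.8012 \cdot 10^{6}$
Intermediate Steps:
$S = - \frac{1}{987}$ ($S = \frac{1}{-987} = - \frac{1}{987} \approx -0.0010132$)
$l = - \frac{1778156726}{987}$ ($l = \left(-1484 - \frac{1}{987}\right) \left(244 + 970\right) = \left(- \frac{1464709}{987}\right) 1214 = - \frac{1778156726}{987} \approx -1.8016 \cdot 10^{6}$)
$v - l = -356 - - \frac{1778156726}{987} = -356 + \frac{1778156726}{987} = \frac{1777805354}{987}$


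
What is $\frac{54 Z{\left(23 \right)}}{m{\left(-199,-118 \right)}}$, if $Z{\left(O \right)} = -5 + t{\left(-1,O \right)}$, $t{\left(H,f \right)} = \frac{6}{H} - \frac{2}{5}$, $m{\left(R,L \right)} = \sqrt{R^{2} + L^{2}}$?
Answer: $- \frac{3078 \sqrt{2141}}{53525} \approx -2.6609$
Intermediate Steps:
$m{\left(R,L \right)} = \sqrt{L^{2} + R^{2}}$
$t{\left(H,f \right)} = - \frac{2}{5} + \frac{6}{H}$ ($t{\left(H,f \right)} = \frac{6}{H} - \frac{2}{5} = - \frac{2}{5} + \frac{6}{H}$)
$Z{\left(O \right)} = - \frac{57}{5}$ ($Z{\left(O \right)} = -5 + \left(- \frac{2}{5} + \frac{6}{-1}\right) = -5 + \left(- \frac{2}{5} + 6 \left(-1\right)\right) = -5 - \frac{32}{5} = - \frac{57}{5}$)
$\frac{54 Z{\left(23 \right)}}{m{\left(-199,-118 \right)}} = \frac{54 \left(- \frac{57}{5}\right)}{\sqrt{\left(-118\right)^{2} + \left(-199\right)^{2}}} = - \frac{3078}{5 \sqrt{13924 + 39601}} = - \frac{3078}{5 \sqrt{53525}} = - \frac{3078}{5 \cdot 5 \sqrt{2141}} = - \frac{3078 \frac{\sqrt{2141}}{10705}}{5} = - \frac{3078 \sqrt{2141}}{53525}$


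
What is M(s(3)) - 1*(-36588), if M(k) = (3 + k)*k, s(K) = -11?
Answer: 36676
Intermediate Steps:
M(k) = k*(3 + k)
M(s(3)) - 1*(-36588) = -11*(3 - 11) - 1*(-36588) = -11*(-8) + 36588 = 88 + 36588 = 36676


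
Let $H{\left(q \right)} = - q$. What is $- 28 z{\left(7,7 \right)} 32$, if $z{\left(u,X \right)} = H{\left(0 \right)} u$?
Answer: $0$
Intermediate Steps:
$z{\left(u,X \right)} = 0$ ($z{\left(u,X \right)} = \left(-1\right) 0 u = 0 u = 0$)
$- 28 z{\left(7,7 \right)} 32 = \left(-28\right) 0 \cdot 32 = 0 \cdot 32 = 0$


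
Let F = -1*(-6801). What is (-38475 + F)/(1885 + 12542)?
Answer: -10558/4809 ≈ -2.1955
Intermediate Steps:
F = 6801
(-38475 + F)/(1885 + 12542) = (-38475 + 6801)/(1885 + 12542) = -31674/14427 = -31674*1/14427 = -10558/4809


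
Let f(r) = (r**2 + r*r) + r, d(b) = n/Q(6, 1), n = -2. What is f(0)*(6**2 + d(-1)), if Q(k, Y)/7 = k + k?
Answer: 0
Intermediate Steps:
Q(k, Y) = 14*k (Q(k, Y) = 7*(k + k) = 7*(2*k) = 14*k)
d(b) = -1/42 (d(b) = -2/(14*6) = -2/84 = -2*1/84 = -1/42)
f(r) = r + 2*r**2 (f(r) = (r**2 + r**2) + r = 2*r**2 + r = r + 2*r**2)
f(0)*(6**2 + d(-1)) = (0*(1 + 2*0))*(6**2 - 1/42) = (0*(1 + 0))*(36 - 1/42) = (0*1)*(1511/42) = 0*(1511/42) = 0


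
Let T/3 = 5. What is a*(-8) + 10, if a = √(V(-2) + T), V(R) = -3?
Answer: 10 - 16*√3 ≈ -17.713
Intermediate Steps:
T = 15 (T = 3*5 = 15)
a = 2*√3 (a = √(-3 + 15) = √12 = 2*√3 ≈ 3.4641)
a*(-8) + 10 = (2*√3)*(-8) + 10 = -16*√3 + 10 = 10 - 16*√3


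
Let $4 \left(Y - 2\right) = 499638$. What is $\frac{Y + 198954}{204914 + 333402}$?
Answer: $\frac{647731}{1076632} \approx 0.60163$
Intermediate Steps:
$Y = \frac{249823}{2}$ ($Y = 2 + \frac{1}{4} \cdot 499638 = 2 + \frac{249819}{2} = \frac{249823}{2} \approx 1.2491 \cdot 10^{5}$)
$\frac{Y + 198954}{204914 + 333402} = \frac{\frac{249823}{2} + 198954}{204914 + 333402} = \frac{647731}{2 \cdot 538316} = \frac{647731}{2} \cdot \frac{1}{538316} = \frac{647731}{1076632}$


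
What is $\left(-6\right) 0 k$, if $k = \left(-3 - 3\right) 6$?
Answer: $0$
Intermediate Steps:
$k = -36$ ($k = \left(-6\right) 6 = -36$)
$\left(-6\right) 0 k = \left(-6\right) 0 \left(-36\right) = 0 \left(-36\right) = 0$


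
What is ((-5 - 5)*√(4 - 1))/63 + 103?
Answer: 103 - 10*√3/63 ≈ 102.73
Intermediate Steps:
((-5 - 5)*√(4 - 1))/63 + 103 = -10*√3*(1/63) + 103 = -10*√3/63 + 103 = 103 - 10*√3/63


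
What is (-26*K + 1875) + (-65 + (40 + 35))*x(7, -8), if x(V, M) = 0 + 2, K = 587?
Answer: -13367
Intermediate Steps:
x(V, M) = 2
(-26*K + 1875) + (-65 + (40 + 35))*x(7, -8) = (-26*587 + 1875) + (-65 + (40 + 35))*2 = (-15262 + 1875) + (-65 + 75)*2 = -13387 + 10*2 = -13387 + 20 = -13367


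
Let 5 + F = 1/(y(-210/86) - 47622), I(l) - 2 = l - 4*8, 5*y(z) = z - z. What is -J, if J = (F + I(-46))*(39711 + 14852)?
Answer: 210470388629/47622 ≈ 4.4196e+6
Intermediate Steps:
y(z) = 0 (y(z) = (z - z)/5 = (⅕)*0 = 0)
I(l) = -30 + l (I(l) = 2 + (l - 4*8) = 2 + (l - 32) = 2 + (-32 + l) = -30 + l)
F = -238111/47622 (F = -5 + 1/(0 - 47622) = -5 + 1/(-47622) = -5 - 1/47622 = -238111/47622 ≈ -5.0000)
J = -210470388629/47622 (J = (-238111/47622 + (-30 - 46))*(39711 + 14852) = (-238111/47622 - 76)*54563 = -3857383/47622*54563 = -210470388629/47622 ≈ -4.4196e+6)
-J = -1*(-210470388629/47622) = 210470388629/47622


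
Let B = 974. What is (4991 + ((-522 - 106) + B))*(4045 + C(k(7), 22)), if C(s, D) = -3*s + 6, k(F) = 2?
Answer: 21588165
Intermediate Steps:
C(s, D) = 6 - 3*s
(4991 + ((-522 - 106) + B))*(4045 + C(k(7), 22)) = (4991 + ((-522 - 106) + 974))*(4045 + (6 - 3*2)) = (4991 + (-628 + 974))*(4045 + (6 - 6)) = (4991 + 346)*(4045 + 0) = 5337*4045 = 21588165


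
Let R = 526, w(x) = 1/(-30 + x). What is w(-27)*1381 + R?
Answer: 28601/57 ≈ 501.77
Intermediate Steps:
w(-27)*1381 + R = 1381/(-30 - 27) + 526 = 1381/(-57) + 526 = -1/57*1381 + 526 = -1381/57 + 526 = 28601/57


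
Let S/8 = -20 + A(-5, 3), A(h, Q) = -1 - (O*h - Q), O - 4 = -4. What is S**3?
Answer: -2985984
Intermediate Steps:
O = 0 (O = 4 - 4 = 0)
A(h, Q) = -1 + Q (A(h, Q) = -1 - (0*h - Q) = -1 - (0 - Q) = -1 - (-1)*Q = -1 + Q)
S = -144 (S = 8*(-20 + (-1 + 3)) = 8*(-20 + 2) = 8*(-18) = -144)
S**3 = (-144)**3 = -2985984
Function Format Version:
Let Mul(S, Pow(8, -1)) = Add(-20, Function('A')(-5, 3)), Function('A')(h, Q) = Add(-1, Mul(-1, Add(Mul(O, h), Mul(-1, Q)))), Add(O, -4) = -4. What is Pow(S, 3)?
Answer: -2985984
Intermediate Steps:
O = 0 (O = Add(4, -4) = 0)
Function('A')(h, Q) = Add(-1, Q) (Function('A')(h, Q) = Add(-1, Mul(-1, Add(Mul(0, h), Mul(-1, Q)))) = Add(-1, Mul(-1, Add(0, Mul(-1, Q)))) = Add(-1, Mul(-1, Mul(-1, Q))) = Add(-1, Q))
S = -144 (S = Mul(8, Add(-20, Add(-1, 3))) = Mul(8, Add(-20, 2)) = Mul(8, -18) = -144)
Pow(S, 3) = Pow(-144, 3) = -2985984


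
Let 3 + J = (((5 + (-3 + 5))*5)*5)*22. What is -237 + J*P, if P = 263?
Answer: 1011524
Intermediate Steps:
J = 3847 (J = -3 + (((5 + (-3 + 5))*5)*5)*22 = -3 + (((5 + 2)*5)*5)*22 = -3 + ((7*5)*5)*22 = -3 + (35*5)*22 = -3 + 175*22 = -3 + 3850 = 3847)
-237 + J*P = -237 + 3847*263 = -237 + 1011761 = 1011524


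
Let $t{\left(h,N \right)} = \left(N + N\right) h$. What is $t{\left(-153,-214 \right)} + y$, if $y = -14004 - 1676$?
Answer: $49804$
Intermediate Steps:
$t{\left(h,N \right)} = 2 N h$
$y = -15680$
$t{\left(-153,-214 \right)} + y = 2 \left(-214\right) \left(-153\right) - 15680 = 65484 - 15680 = 49804$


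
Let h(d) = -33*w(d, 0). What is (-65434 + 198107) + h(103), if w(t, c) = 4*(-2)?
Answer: 132937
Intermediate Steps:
w(t, c) = -8
h(d) = 264 (h(d) = -33*(-8) = 264)
(-65434 + 198107) + h(103) = (-65434 + 198107) + 264 = 132673 + 264 = 132937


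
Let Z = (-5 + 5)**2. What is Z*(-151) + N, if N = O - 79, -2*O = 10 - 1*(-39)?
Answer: -207/2 ≈ -103.50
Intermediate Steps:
O = -49/2 (O = -(10 - 1*(-39))/2 = -(10 + 39)/2 = -1/2*49 = -49/2 ≈ -24.500)
Z = 0 (Z = 0**2 = 0)
N = -207/2 (N = -49/2 - 79 = -207/2 ≈ -103.50)
Z*(-151) + N = 0*(-151) - 207/2 = 0 - 207/2 = -207/2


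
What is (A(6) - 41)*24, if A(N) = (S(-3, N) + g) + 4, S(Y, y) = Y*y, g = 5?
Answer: -1200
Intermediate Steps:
A(N) = 9 - 3*N (A(N) = (-3*N + 5) + 4 = (5 - 3*N) + 4 = 9 - 3*N)
(A(6) - 41)*24 = ((9 - 3*6) - 41)*24 = ((9 - 18) - 41)*24 = (-9 - 41)*24 = -50*24 = -1200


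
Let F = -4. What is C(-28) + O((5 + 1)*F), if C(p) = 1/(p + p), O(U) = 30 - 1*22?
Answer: 447/56 ≈ 7.9821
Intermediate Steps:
O(U) = 8 (O(U) = 30 - 22 = 8)
C(p) = 1/(2*p)
C(-28) + O((5 + 1)*F) = (½)/(-28) + 8 = (½)*(-1/28) + 8 = -1/56 + 8 = 447/56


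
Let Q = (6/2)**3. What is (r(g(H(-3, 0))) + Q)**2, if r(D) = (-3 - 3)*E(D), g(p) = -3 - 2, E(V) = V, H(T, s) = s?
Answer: 3249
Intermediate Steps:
g(p) = -5
r(D) = -6*D (r(D) = (-3 - 3)*D = -6*D)
Q = 27 (Q = (6*(1/2))**3 = 3**3 = 27)
(r(g(H(-3, 0))) + Q)**2 = (-6*(-5) + 27)**2 = (30 + 27)**2 = 57**2 = 3249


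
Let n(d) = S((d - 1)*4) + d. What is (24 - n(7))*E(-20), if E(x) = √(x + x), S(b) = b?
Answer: -14*I*√10 ≈ -44.272*I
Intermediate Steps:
n(d) = -4 + 5*d (n(d) = (d - 1)*4 + d = (-1 + d)*4 + d = (-4 + 4*d) + d = -4 + 5*d)
E(x) = √2*√x (E(x) = √(2*x) = √2*√x)
(24 - n(7))*E(-20) = (24 - (-4 + 5*7))*(√2*√(-20)) = (24 - (-4 + 35))*(√2*(2*I*√5)) = (24 - 1*31)*(2*I*√10) = (24 - 31)*(2*I*√10) = -14*I*√10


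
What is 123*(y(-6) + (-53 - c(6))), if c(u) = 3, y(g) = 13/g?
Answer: -14309/2 ≈ -7154.5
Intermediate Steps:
123*(y(-6) + (-53 - c(6))) = 123*(13/(-6) + (-53 - 1*3)) = 123*(13*(-⅙) + (-53 - 3)) = 123*(-13/6 - 56) = 123*(-349/6) = -14309/2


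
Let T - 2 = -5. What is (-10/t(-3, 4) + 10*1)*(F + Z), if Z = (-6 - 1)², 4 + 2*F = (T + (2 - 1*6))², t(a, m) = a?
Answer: 2860/3 ≈ 953.33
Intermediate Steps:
T = -3 (T = 2 - 5 = -3)
F = 45/2 (F = -2 + (-3 + (2 - 1*6))²/2 = -2 + (-3 + (2 - 6))²/2 = -2 + (-3 - 4)²/2 = -2 + (½)*(-7)² = -2 + (½)*49 = -2 + 49/2 = 45/2 ≈ 22.500)
Z = 49 (Z = (-7)² = 49)
(-10/t(-3, 4) + 10*1)*(F + Z) = (-10/(-3) + 10*1)*(45/2 + 49) = (-10*(-⅓) + 10)*(143/2) = (10/3 + 10)*(143/2) = (40/3)*(143/2) = 2860/3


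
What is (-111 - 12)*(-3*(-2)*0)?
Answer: 0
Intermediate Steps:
(-111 - 12)*(-3*(-2)*0) = -738*0 = -123*0 = 0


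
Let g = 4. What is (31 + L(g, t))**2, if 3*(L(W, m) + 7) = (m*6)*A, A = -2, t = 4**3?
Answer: 53824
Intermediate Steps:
t = 64
L(W, m) = -7 - 4*m (L(W, m) = -7 + ((m*6)*(-2))/3 = -7 + ((6*m)*(-2))/3 = -7 + (-12*m)/3 = -7 - 4*m)
(31 + L(g, t))**2 = (31 + (-7 - 4*64))**2 = (31 + (-7 - 256))**2 = (31 - 263)**2 = (-232)**2 = 53824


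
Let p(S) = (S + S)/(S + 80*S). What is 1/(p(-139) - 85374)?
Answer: -81/6915292 ≈ -1.1713e-5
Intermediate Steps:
p(S) = 2/81 (p(S) = (2*S)/((81*S)) = (2*S)*(1/(81*S)) = 2/81)
1/(p(-139) - 85374) = 1/(2/81 - 85374) = 1/(-6915292/81) = -81/6915292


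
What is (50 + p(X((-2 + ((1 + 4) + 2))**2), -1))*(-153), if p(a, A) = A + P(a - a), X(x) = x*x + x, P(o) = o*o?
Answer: -7497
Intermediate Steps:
P(o) = o**2
X(x) = x + x**2 (X(x) = x**2 + x = x + x**2)
p(a, A) = A (p(a, A) = A + (a - a)**2 = A + 0**2 = A + 0 = A)
(50 + p(X((-2 + ((1 + 4) + 2))**2), -1))*(-153) = (50 - 1)*(-153) = 49*(-153) = -7497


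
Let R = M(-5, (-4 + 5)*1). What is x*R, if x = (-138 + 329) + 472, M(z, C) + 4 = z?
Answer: -5967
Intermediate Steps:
M(z, C) = -4 + z
R = -9 (R = -4 - 5 = -9)
x = 663 (x = 191 + 472 = 663)
x*R = 663*(-9) = -5967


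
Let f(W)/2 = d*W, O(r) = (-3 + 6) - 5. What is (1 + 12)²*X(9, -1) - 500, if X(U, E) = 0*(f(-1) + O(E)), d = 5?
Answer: -500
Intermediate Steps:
O(r) = -2 (O(r) = 3 - 5 = -2)
f(W) = 10*W (f(W) = 2*(5*W) = 10*W)
X(U, E) = 0 (X(U, E) = 0*(10*(-1) - 2) = 0*(-10 - 2) = 0*(-12) = 0)
(1 + 12)²*X(9, -1) - 500 = (1 + 12)²*0 - 500 = 13²*0 - 500 = 169*0 - 500 = 0 - 500 = -500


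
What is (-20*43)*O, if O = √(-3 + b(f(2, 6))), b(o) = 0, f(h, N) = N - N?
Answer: -860*I*√3 ≈ -1489.6*I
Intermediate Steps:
f(h, N) = 0
O = I*√3 (O = √(-3 + 0) = √(-3) = I*√3 ≈ 1.732*I)
(-20*43)*O = (-20*43)*(I*√3) = -860*I*√3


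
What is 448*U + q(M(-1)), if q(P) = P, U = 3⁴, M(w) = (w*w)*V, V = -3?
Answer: 36285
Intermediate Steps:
M(w) = -3*w² (M(w) = (w*w)*(-3) = w²*(-3) = -3*w²)
U = 81
448*U + q(M(-1)) = 448*81 - 3*(-1)² = 36288 - 3*1 = 36288 - 3 = 36285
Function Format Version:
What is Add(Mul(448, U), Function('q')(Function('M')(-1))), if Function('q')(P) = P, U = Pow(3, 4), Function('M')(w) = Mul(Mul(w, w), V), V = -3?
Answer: 36285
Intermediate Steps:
Function('M')(w) = Mul(-3, Pow(w, 2)) (Function('M')(w) = Mul(Mul(w, w), -3) = Mul(Pow(w, 2), -3) = Mul(-3, Pow(w, 2)))
U = 81
Add(Mul(448, U), Function('q')(Function('M')(-1))) = Add(Mul(448, 81), Mul(-3, Pow(-1, 2))) = Add(36288, Mul(-3, 1)) = Add(36288, -3) = 36285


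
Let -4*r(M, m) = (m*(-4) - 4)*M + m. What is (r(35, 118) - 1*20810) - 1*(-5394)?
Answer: -22561/2 ≈ -11281.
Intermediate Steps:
r(M, m) = -m/4 - M*(-4 - 4*m)/4 (r(M, m) = -((m*(-4) - 4)*M + m)/4 = -((-4*m - 4)*M + m)/4 = -((-4 - 4*m)*M + m)/4 = -(M*(-4 - 4*m) + m)/4 = -(m + M*(-4 - 4*m))/4 = -m/4 - M*(-4 - 4*m)/4)
(r(35, 118) - 1*20810) - 1*(-5394) = ((35 - ¼*118 + 35*118) - 1*20810) - 1*(-5394) = ((35 - 59/2 + 4130) - 20810) + 5394 = (8271/2 - 20810) + 5394 = -33349/2 + 5394 = -22561/2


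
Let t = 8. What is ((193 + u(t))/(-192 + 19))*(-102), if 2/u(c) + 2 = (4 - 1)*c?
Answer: 216648/1903 ≈ 113.85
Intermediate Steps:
u(c) = 2/(-2 + 3*c) (u(c) = 2/(-2 + (4 - 1)*c) = 2/(-2 + 3*c))
((193 + u(t))/(-192 + 19))*(-102) = ((193 + 2/(-2 + 3*8))/(-192 + 19))*(-102) = ((193 + 2/(-2 + 24))/(-173))*(-102) = ((193 + 2/22)*(-1/173))*(-102) = ((193 + 2*(1/22))*(-1/173))*(-102) = ((193 + 1/11)*(-1/173))*(-102) = ((2124/11)*(-1/173))*(-102) = -2124/1903*(-102) = 216648/1903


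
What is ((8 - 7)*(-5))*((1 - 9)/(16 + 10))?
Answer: 20/13 ≈ 1.5385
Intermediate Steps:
((8 - 7)*(-5))*((1 - 9)/(16 + 10)) = (1*(-5))*(-8/26) = -(-40)/26 = -5*(-4/13) = 20/13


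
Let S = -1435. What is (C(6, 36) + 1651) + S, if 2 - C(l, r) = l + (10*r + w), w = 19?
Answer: -167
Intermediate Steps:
C(l, r) = -17 - l - 10*r (C(l, r) = 2 - (l + (10*r + 19)) = 2 - (l + (19 + 10*r)) = 2 - (19 + l + 10*r) = 2 + (-19 - l - 10*r) = -17 - l - 10*r)
(C(6, 36) + 1651) + S = ((-17 - 1*6 - 10*36) + 1651) - 1435 = ((-17 - 6 - 360) + 1651) - 1435 = (-383 + 1651) - 1435 = 1268 - 1435 = -167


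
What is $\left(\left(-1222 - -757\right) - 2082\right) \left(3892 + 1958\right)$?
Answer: $-14899950$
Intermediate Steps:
$\left(\left(-1222 - -757\right) - 2082\right) \left(3892 + 1958\right) = \left(\left(-1222 + 757\right) - 2082\right) 5850 = \left(-465 - 2082\right) 5850 = \left(-2547\right) 5850 = -14899950$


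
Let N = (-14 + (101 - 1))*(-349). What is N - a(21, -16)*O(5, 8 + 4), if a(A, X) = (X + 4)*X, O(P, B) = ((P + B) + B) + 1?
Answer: -35774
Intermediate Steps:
O(P, B) = 1 + P + 2*B (O(P, B) = ((B + P) + B) + 1 = (P + 2*B) + 1 = 1 + P + 2*B)
a(A, X) = X*(4 + X) (a(A, X) = (4 + X)*X = X*(4 + X))
N = -30014 (N = (-14 + 100)*(-349) = 86*(-349) = -30014)
N - a(21, -16)*O(5, 8 + 4) = -30014 - (-16*(4 - 16))*(1 + 5 + 2*(8 + 4)) = -30014 - (-16*(-12))*(1 + 5 + 2*12) = -30014 - 192*(1 + 5 + 24) = -30014 - 192*30 = -30014 - 1*5760 = -30014 - 5760 = -35774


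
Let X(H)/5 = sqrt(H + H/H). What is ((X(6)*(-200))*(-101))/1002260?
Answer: 5050*sqrt(7)/50113 ≈ 0.26662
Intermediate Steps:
X(H) = 5*sqrt(1 + H) (X(H) = 5*sqrt(H + H/H) = 5*sqrt(H + 1) = 5*sqrt(1 + H))
((X(6)*(-200))*(-101))/1002260 = (((5*sqrt(1 + 6))*(-200))*(-101))/1002260 = (((5*sqrt(7))*(-200))*(-101))*(1/1002260) = (-1000*sqrt(7)*(-101))*(1/1002260) = (101000*sqrt(7))*(1/1002260) = 5050*sqrt(7)/50113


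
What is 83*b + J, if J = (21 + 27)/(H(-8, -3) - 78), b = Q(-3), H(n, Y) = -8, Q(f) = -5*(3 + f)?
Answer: -24/43 ≈ -0.55814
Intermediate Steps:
Q(f) = -15 - 5*f
b = 0 (b = -15 - 5*(-3) = -15 + 15 = 0)
J = -24/43 (J = (21 + 27)/(-8 - 78) = 48/(-86) = 48*(-1/86) = -24/43 ≈ -0.55814)
83*b + J = 83*0 - 24/43 = 0 - 24/43 = -24/43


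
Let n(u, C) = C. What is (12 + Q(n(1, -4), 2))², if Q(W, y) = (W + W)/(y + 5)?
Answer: 5776/49 ≈ 117.88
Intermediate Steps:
Q(W, y) = 2*W/(5 + y) (Q(W, y) = (2*W)/(5 + y) = 2*W/(5 + y))
(12 + Q(n(1, -4), 2))² = (12 + 2*(-4)/(5 + 2))² = (12 + 2*(-4)/7)² = (12 + 2*(-4)*(⅐))² = (12 - 8/7)² = (76/7)² = 5776/49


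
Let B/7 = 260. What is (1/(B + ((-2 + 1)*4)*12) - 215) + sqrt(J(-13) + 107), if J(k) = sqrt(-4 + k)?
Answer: -380979/1772 + sqrt(107 + I*sqrt(17)) ≈ -204.65 + 0.19926*I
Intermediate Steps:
B = 1820 (B = 7*260 = 1820)
(1/(B + ((-2 + 1)*4)*12) - 215) + sqrt(J(-13) + 107) = (1/(1820 + ((-2 + 1)*4)*12) - 215) + sqrt(sqrt(-4 - 13) + 107) = (1/(1820 - 1*4*12) - 215) + sqrt(sqrt(-17) + 107) = (1/(1820 - 4*12) - 215) + sqrt(I*sqrt(17) + 107) = (1/(1820 - 48) - 215) + sqrt(107 + I*sqrt(17)) = (1/1772 - 215) + sqrt(107 + I*sqrt(17)) = -380979/1772 + sqrt(107 + I*sqrt(17))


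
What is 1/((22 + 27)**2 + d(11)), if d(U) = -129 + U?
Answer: 1/2283 ≈ 0.00043802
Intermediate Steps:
1/((22 + 27)**2 + d(11)) = 1/((22 + 27)**2 + (-129 + 11)) = 1/(49**2 - 118) = 1/(2401 - 118) = 1/2283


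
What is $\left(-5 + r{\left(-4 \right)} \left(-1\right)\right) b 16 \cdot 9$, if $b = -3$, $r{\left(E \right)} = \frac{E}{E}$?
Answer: $2592$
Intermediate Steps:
$r{\left(E \right)} = 1$
$\left(-5 + r{\left(-4 \right)} \left(-1\right)\right) b 16 \cdot 9 = \left(-5 + 1 \left(-1\right)\right) \left(-3\right) 16 \cdot 9 = \left(-5 - 1\right) \left(-3\right) 16 \cdot 9 = \left(-6\right) \left(-3\right) 16 \cdot 9 = 18 \cdot 16 \cdot 9 = 288 \cdot 9 = 2592$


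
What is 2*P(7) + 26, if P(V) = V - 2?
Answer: 36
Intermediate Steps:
P(V) = -2 + V
2*P(7) + 26 = 2*(-2 + 7) + 26 = 2*5 + 26 = 10 + 26 = 36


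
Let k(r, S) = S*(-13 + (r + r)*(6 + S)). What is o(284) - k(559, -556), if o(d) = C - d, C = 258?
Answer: -341891654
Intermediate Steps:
k(r, S) = S*(-13 + 2*r*(6 + S)) (k(r, S) = S*(-13 + (2*r)*(6 + S)) = S*(-13 + 2*r*(6 + S)))
o(d) = 258 - d
o(284) - k(559, -556) = (258 - 1*284) - (-556)*(-13 + 12*559 + 2*(-556)*559) = (258 - 284) - (-556)*(-13 + 6708 - 621608) = -26 - (-556)*(-614913) = -26 - 1*341891628 = -26 - 341891628 = -341891654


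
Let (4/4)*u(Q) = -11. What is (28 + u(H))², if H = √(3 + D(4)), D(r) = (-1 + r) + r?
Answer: 289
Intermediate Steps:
D(r) = -1 + 2*r
H = √10 (H = √(3 + (-1 + 2*4)) = √(3 + (-1 + 8)) = √(3 + 7) = √10 ≈ 3.1623)
u(Q) = -11
(28 + u(H))² = (28 - 11)² = 17² = 289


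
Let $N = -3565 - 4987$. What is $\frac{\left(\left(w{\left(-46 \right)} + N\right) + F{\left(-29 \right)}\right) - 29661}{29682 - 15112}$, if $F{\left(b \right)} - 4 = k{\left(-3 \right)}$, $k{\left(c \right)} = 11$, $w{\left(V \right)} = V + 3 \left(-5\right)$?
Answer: $- \frac{38259}{14570} \approx -2.6259$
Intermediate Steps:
$w{\left(V \right)} = -15 + V$ ($w{\left(V \right)} = V - 15 = -15 + V$)
$F{\left(b \right)} = 15$ ($F{\left(b \right)} = 4 + 11 = 15$)
$N = -8552$
$\frac{\left(\left(w{\left(-46 \right)} + N\right) + F{\left(-29 \right)}\right) - 29661}{29682 - 15112} = \frac{\left(\left(\left(-15 - 46\right) - 8552\right) + 15\right) - 29661}{29682 - 15112} = \frac{\left(\left(-61 - 8552\right) + 15\right) - 29661}{14570} = \left(\left(-8613 + 15\right) - 29661\right) \frac{1}{14570} = \left(-8598 - 29661\right) \frac{1}{14570} = \left(-38259\right) \frac{1}{14570} = - \frac{38259}{14570}$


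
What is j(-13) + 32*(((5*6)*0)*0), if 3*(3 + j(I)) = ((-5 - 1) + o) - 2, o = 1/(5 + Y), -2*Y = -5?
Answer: -253/45 ≈ -5.6222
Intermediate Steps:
Y = 5/2 (Y = -½*(-5) = 5/2 ≈ 2.5000)
o = 2/15 (o = 1/(5 + 5/2) = 1/(15/2) = 2/15 ≈ 0.13333)
j(I) = -253/45 (j(I) = -3 + (((-5 - 1) + 2/15) - 2)/3 = -3 + ((-6 + 2/15) - 2)/3 = -3 + (-88/15 - 2)/3 = -3 + (⅓)*(-118/15) = -3 - 118/45 = -253/45)
j(-13) + 32*(((5*6)*0)*0) = -253/45 + 32*(((5*6)*0)*0) = -253/45 + 32*((30*0)*0) = -253/45 + 32*(0*0) = -253/45 + 32*0 = -253/45 + 0 = -253/45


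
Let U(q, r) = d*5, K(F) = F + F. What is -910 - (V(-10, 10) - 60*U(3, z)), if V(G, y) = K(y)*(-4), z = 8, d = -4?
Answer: -2030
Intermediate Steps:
K(F) = 2*F
U(q, r) = -20 (U(q, r) = -4*5 = -20)
V(G, y) = -8*y (V(G, y) = (2*y)*(-4) = -8*y)
-910 - (V(-10, 10) - 60*U(3, z)) = -910 - (-8*10 - 60*(-20)) = -910 - (-80 + 1200) = -910 - 1*1120 = -910 - 1120 = -2030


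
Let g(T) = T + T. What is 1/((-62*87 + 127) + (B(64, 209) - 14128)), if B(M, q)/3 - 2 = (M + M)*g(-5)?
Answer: -1/23229 ≈ -4.3050e-5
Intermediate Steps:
g(T) = 2*T
B(M, q) = 6 - 60*M (B(M, q) = 6 + 3*((M + M)*(2*(-5))) = 6 + 3*((2*M)*(-10)) = 6 + 3*(-20*M) = 6 - 60*M)
1/((-62*87 + 127) + (B(64, 209) - 14128)) = 1/((-62*87 + 127) + ((6 - 60*64) - 14128)) = 1/((-5394 + 127) + ((6 - 3840) - 14128)) = 1/(-5267 + (-3834 - 14128)) = 1/(-5267 - 17962) = 1/(-23229) = -1/23229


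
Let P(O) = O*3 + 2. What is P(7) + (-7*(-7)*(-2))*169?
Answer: -16539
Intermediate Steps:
P(O) = 2 + 3*O (P(O) = 3*O + 2 = 2 + 3*O)
P(7) + (-7*(-7)*(-2))*169 = (2 + 3*7) + (-7*(-7)*(-2))*169 = (2 + 21) + (49*(-2))*169 = 23 - 98*169 = 23 - 16562 = -16539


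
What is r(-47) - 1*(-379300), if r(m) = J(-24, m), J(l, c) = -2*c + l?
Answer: 379370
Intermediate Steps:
J(l, c) = l - 2*c
r(m) = -24 - 2*m
r(-47) - 1*(-379300) = (-24 - 2*(-47)) - 1*(-379300) = (-24 + 94) + 379300 = 70 + 379300 = 379370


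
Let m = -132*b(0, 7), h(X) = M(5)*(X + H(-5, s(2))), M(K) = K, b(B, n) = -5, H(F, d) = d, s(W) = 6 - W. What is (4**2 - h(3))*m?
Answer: -12540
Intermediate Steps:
h(X) = 20 + 5*X (h(X) = 5*(X + (6 - 1*2)) = 5*(X + (6 - 2)) = 5*(X + 4) = 5*(4 + X) = 20 + 5*X)
m = 660 (m = -132*(-5) = 660)
(4**2 - h(3))*m = (4**2 - (20 + 5*3))*660 = (16 - (20 + 15))*660 = (16 - 1*35)*660 = (16 - 35)*660 = -19*660 = -12540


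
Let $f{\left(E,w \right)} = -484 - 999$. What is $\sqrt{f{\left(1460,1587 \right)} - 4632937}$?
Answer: $14 i \sqrt{23645} \approx 2152.8 i$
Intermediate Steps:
$f{\left(E,w \right)} = -1483$ ($f{\left(E,w \right)} = -484 - 999 = -1483$)
$\sqrt{f{\left(1460,1587 \right)} - 4632937} = \sqrt{-1483 - 4632937} = \sqrt{-4634420} = 14 i \sqrt{23645}$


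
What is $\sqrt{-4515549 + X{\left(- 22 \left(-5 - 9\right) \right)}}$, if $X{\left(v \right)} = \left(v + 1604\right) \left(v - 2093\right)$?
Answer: $3 i \sqrt{880941} \approx 2815.8 i$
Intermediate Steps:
$X{\left(v \right)} = \left(-2093 + v\right) \left(1604 + v\right)$ ($X{\left(v \right)} = \left(1604 + v\right) \left(-2093 + v\right) = \left(-2093 + v\right) \left(1604 + v\right)$)
$\sqrt{-4515549 + X{\left(- 22 \left(-5 - 9\right) \right)}} = \sqrt{-4515549 - \left(3357172 - 484 \left(-5 - 9\right)^{2} + 489 \left(-22\right) \left(-5 - 9\right)\right)} = \sqrt{-4515549 - \left(3357172 - 94864 + 489 \left(-22\right) \left(-14\right)\right)} = \sqrt{-4515549 - \left(3507784 - 94864\right)} = \sqrt{-4515549 - 3412920} = \sqrt{-7928469} = 3 i \sqrt{880941}$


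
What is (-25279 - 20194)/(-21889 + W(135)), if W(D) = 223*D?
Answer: -45473/8216 ≈ -5.5347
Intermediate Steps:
(-25279 - 20194)/(-21889 + W(135)) = (-25279 - 20194)/(-21889 + 223*135) = -45473/(-21889 + 30105) = -45473/8216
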